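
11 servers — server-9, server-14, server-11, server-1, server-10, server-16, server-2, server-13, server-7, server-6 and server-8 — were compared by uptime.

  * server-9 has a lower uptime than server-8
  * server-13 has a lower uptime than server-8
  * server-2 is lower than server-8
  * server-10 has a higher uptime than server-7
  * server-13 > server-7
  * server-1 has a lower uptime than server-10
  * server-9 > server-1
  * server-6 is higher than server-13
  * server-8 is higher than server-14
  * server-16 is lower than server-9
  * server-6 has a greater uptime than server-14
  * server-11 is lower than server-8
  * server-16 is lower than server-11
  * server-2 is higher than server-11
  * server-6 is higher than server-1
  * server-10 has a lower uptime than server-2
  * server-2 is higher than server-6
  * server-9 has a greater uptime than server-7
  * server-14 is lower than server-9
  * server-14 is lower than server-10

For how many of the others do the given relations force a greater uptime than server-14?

Directly above server-14: server-10, server-9, server-6, server-8.
One step further: server-2 (5 so far).
No other element is forced above server-14 by the given relations, so the count is 5.

5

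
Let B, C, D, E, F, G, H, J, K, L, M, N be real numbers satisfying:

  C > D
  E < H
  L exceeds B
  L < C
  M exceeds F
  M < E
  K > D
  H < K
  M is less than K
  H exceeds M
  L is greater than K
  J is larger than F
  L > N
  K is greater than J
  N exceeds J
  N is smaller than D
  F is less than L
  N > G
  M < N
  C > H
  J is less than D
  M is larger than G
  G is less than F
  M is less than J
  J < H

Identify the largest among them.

C

G is not greatest since G < M; F is not greatest since F < J; M is not greatest since M < H; J is not greatest since J < D; E is not greatest since E < H; B is not greatest since B < L; N is not greatest since N < D; D is not greatest since D < K; H is not greatest since H < K; K is not greatest since K < L; L is not greatest since L < C.
Only C has nothing above it, so C is the largest.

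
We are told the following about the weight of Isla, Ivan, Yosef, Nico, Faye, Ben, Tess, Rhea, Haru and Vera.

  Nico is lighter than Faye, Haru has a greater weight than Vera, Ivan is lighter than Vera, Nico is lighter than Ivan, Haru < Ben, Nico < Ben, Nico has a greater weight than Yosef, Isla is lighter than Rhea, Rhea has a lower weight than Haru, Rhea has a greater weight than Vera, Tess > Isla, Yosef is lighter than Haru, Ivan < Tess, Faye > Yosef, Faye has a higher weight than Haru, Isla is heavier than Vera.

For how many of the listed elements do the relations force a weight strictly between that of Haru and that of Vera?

2

The relations place Vera below Haru. An element lies strictly between them when it is forced above Vera and also forced below Haru.
Above Vera: {Isla, Rhea, Tess, Faye, Ben}. Below Haru: {Yosef, Nico, Ivan, Isla, Rhea}.
Intersection: {Isla, Rhea} — 2.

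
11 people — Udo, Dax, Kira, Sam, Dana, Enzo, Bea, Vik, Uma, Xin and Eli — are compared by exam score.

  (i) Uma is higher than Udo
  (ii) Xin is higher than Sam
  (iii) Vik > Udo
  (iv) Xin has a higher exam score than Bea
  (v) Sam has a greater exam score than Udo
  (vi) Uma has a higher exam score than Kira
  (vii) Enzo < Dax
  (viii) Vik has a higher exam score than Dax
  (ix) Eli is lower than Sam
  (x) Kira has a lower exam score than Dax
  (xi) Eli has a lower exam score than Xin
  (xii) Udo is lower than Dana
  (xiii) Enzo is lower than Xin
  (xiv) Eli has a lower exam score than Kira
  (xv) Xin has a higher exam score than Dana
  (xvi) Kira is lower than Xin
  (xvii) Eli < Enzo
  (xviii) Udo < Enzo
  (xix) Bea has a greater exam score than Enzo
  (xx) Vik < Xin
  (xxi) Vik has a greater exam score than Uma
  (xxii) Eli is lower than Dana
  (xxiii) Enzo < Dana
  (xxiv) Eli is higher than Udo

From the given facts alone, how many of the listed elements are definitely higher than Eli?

9

Directly above Eli: Enzo, Kira, Sam, Dana, Xin.
One step further: Bea, Dax, Uma (8 so far).
One step further: Vik (9 so far).
No other element is forced above Eli by the given relations, so the count is 9.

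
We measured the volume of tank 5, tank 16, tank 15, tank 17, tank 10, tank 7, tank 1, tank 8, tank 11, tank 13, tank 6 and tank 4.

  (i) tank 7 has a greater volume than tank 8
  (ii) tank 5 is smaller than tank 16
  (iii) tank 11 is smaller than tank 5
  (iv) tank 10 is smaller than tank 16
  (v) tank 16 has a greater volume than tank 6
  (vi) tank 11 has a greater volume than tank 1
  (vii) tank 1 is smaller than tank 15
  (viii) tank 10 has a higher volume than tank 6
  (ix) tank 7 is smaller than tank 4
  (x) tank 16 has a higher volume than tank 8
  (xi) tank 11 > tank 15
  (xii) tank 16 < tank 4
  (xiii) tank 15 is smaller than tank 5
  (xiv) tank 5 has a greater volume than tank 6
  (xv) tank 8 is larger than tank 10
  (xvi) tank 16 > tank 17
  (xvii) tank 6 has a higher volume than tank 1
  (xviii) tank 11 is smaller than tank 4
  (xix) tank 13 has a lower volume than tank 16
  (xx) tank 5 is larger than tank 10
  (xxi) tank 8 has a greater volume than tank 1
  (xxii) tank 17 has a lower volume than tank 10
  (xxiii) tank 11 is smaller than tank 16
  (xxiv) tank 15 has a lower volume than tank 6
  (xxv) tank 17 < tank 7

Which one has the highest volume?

tank 4

tank 17 is not greatest since tank 17 < tank 10; tank 1 is not greatest since tank 1 < tank 11; tank 15 is not greatest since tank 15 < tank 5; tank 13 is not greatest since tank 13 < tank 16; tank 6 is not greatest since tank 6 < tank 16; tank 10 is not greatest since tank 10 < tank 8; tank 11 is not greatest since tank 11 < tank 4; tank 8 is not greatest since tank 8 < tank 7; tank 5 is not greatest since tank 5 < tank 16; tank 16 is not greatest since tank 16 < tank 4; tank 7 is not greatest since tank 7 < tank 4.
Only tank 4 has nothing above it, so tank 4 is the highest volume.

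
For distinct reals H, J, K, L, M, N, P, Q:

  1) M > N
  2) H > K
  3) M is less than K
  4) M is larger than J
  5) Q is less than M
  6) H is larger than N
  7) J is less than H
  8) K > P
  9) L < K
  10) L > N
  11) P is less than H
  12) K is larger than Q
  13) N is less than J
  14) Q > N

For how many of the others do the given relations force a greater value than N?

Directly above N: Q, J, M, L, H.
One step further: K (6 so far).
Nothing else is reachable above N; 6 in all.

6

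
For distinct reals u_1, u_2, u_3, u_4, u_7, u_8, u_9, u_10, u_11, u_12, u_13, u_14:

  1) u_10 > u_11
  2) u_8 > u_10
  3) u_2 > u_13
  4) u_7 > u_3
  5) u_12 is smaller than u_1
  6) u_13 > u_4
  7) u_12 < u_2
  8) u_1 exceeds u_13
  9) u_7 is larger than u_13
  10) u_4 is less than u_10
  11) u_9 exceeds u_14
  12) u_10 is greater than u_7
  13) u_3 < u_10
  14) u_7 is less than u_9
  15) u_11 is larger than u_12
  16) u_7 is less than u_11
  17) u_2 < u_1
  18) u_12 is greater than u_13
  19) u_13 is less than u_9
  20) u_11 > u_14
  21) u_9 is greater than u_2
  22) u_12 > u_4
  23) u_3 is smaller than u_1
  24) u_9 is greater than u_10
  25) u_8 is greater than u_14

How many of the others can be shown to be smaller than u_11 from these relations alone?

6

From u_11 the given relations immediately reach u_14, u_12, u_7.
From those, u_3, u_4, u_13 — 6 in total.
No other element is forced below u_11 by the given relations, so the count is 6.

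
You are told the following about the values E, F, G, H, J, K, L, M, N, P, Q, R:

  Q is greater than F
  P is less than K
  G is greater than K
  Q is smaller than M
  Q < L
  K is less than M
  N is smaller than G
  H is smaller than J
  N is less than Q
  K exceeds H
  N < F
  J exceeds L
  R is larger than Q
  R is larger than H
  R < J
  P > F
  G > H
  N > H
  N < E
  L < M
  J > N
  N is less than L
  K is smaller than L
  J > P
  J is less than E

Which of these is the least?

Chaining upward from H: directly above it, N, R, K, G, J; then F, Q, L, E, M; then P.
That covers every other element, and nothing is given below H, so H is the least.

H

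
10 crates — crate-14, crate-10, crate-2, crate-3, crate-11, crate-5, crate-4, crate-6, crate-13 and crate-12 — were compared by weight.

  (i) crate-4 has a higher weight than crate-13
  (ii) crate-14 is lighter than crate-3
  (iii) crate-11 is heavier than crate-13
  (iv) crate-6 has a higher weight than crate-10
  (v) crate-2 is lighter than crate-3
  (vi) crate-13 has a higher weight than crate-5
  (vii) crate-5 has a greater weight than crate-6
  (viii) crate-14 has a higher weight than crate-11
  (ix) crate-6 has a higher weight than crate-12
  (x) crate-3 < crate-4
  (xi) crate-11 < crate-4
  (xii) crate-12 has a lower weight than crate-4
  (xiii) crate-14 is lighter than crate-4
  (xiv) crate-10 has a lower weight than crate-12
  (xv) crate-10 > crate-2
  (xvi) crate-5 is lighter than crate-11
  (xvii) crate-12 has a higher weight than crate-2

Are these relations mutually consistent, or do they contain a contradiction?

consistent

Every relation is compatible with crate-2 < crate-10 < crate-12 < crate-6 < crate-5 < crate-13 < crate-11 < crate-14 < crate-3 < crate-4; the set is consistent.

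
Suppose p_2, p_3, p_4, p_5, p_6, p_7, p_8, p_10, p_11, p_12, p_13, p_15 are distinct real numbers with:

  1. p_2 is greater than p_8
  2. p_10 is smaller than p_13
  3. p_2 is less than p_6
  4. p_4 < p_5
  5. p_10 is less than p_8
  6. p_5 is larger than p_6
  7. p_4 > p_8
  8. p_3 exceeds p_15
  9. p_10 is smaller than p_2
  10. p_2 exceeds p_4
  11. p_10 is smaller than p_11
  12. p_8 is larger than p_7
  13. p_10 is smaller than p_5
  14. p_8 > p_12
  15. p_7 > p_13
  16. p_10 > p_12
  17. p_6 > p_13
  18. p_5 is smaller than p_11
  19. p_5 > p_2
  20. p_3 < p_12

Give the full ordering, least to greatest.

p_15 < p_3 < p_12 < p_10 < p_13 < p_7 < p_8 < p_4 < p_2 < p_6 < p_5 < p_11

The consecutive links are each given: p_15 < p_3; p_3 < p_12; p_12 < p_10; p_10 < p_13; p_13 < p_7; p_7 < p_8; p_8 < p_4; p_4 < p_2; p_2 < p_6; p_6 < p_5; p_5 < p_11.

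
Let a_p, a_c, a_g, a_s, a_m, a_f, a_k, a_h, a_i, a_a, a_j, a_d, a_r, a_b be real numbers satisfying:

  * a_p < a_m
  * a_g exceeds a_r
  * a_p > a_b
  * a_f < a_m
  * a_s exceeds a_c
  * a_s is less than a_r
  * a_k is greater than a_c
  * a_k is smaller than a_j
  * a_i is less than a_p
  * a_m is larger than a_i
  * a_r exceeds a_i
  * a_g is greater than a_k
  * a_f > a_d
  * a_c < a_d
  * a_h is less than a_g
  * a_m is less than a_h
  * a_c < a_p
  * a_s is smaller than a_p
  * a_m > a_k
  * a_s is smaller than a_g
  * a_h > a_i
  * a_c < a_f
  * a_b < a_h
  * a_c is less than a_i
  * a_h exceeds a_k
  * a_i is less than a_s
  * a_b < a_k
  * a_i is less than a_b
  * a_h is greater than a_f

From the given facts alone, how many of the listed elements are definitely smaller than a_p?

4

From a_p the given relations immediately reach a_c, a_i, a_b, a_s.
No other element is forced below a_p by the given relations, so the count is 4.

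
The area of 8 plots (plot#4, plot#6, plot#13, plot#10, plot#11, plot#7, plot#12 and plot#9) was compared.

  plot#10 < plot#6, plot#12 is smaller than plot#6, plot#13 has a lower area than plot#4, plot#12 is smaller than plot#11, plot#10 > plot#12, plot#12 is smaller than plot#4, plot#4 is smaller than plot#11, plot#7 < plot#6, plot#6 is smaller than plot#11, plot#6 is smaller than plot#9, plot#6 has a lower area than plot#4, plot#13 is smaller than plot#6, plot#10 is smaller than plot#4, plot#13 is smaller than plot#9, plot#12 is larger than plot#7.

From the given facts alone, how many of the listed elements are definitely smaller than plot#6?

The elements the relations force below plot#6 are plot#7, plot#13, plot#12, plot#10 — no chain reaches any other.
That is 4.

4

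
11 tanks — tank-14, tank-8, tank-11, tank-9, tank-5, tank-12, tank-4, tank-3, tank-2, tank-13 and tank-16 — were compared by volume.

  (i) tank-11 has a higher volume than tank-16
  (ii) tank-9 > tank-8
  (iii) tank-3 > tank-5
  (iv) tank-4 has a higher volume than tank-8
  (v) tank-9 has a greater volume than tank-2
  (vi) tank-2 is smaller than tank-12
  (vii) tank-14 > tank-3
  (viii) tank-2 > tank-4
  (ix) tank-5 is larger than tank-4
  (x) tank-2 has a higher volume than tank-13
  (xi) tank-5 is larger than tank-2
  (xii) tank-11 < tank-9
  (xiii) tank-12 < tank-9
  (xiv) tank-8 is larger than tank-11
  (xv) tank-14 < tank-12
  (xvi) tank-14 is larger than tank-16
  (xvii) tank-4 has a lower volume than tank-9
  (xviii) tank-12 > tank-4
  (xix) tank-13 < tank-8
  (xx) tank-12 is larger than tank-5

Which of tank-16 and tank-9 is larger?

tank-9

tank-16 < tank-11 < tank-8 < tank-4 < tank-2 < tank-5 < tank-3 < tank-14 < tank-12 < tank-9, by transitivity through tank-11, tank-8, tank-4, tank-2, tank-5, tank-3, tank-14, tank-12.
So tank-16 < tank-9; tank-9 is the larger of the two.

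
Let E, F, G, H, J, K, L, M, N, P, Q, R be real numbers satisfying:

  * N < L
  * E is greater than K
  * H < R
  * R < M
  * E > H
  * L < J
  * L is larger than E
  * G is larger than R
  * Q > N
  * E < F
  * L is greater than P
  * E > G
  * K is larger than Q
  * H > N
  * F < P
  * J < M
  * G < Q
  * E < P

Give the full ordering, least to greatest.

Nothing is placed below N, so it is least; from there N < H; H < R; R < G; G < Q; Q < K; K < E; E < F; F < P; P < L; L < J; J < M, each given directly.

N < H < R < G < Q < K < E < F < P < L < J < M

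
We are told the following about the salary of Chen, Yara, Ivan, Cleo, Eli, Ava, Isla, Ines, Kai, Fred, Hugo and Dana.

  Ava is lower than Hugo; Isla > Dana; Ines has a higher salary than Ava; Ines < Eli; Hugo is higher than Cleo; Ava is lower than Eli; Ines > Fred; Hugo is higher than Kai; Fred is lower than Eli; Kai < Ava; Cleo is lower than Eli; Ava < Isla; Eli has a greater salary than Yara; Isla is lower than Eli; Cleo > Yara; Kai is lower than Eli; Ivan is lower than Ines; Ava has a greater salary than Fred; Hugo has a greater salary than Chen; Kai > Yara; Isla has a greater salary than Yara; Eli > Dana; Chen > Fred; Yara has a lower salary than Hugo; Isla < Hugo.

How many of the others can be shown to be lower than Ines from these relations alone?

5

From Ines the given relations immediately reach Fred, Ivan, Ava.
From those, Kai — 4 in total.
From those, Yara — 5 in total.
Nothing else is reachable below Ines; 5 in all.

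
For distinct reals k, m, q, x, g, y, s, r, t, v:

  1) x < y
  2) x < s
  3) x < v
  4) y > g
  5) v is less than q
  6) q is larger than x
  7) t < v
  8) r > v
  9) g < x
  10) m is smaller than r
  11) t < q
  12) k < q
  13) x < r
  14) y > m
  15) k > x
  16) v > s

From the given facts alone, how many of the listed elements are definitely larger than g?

The elements the relations force above g are x, y, k, s, v, r, q — no chain reaches any other.
That is 7.

7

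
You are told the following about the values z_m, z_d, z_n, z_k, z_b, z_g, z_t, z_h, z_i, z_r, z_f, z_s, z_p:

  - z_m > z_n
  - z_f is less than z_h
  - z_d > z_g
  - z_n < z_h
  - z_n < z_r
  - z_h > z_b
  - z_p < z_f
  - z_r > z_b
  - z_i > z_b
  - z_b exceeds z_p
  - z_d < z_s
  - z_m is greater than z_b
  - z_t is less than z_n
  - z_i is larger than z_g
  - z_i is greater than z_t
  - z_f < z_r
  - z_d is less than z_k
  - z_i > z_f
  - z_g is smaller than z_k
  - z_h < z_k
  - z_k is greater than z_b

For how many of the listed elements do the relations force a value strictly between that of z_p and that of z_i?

The relations place z_p below z_i. An element lies strictly between them when it is forced above z_p and also forced below z_i.
Above z_p: {z_b, z_m, z_f, z_r, z_h, z_k}. Below z_i: {z_t, z_g, z_b, z_f}.
Intersection: {z_b, z_f} — 2.

2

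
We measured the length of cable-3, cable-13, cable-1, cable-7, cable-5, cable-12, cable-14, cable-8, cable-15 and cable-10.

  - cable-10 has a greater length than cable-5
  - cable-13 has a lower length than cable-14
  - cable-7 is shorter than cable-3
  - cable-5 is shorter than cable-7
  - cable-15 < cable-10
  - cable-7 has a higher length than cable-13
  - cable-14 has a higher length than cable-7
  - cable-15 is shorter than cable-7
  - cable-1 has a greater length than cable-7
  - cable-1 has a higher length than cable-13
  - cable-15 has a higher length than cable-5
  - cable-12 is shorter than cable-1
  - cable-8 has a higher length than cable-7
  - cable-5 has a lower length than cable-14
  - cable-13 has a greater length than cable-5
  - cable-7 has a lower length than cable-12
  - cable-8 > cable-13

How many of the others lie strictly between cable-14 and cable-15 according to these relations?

Chaining upward from cable-15 reaches: cable-10, cable-7, cable-12, cable-1, cable-3, cable-8.
Chaining downward from cable-14 reaches: cable-5, cable-13, cable-7.
Strictly between cable-15 and cable-14 are those in both lists: cable-7 — 1 element.

1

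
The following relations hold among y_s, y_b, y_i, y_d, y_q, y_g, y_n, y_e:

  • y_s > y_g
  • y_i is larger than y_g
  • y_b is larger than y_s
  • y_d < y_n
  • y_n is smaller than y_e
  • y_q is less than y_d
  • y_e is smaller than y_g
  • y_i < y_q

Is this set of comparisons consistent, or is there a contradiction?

inconsistent

Chaining the given relations yields y_i < y_q < y_d < y_n < y_e < y_g, so y_i < y_g. But one relation states y_g < y_i. These cannot both hold.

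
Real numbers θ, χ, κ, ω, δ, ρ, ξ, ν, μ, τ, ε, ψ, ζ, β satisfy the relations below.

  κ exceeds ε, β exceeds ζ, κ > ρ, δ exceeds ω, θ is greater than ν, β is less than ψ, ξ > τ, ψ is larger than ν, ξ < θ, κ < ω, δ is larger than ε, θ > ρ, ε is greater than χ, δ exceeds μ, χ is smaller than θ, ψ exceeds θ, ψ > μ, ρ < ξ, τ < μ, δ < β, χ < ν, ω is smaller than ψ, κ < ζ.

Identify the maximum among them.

χ is not greatest since χ < ν; ε is not greatest since ε < κ; τ is not greatest since τ < μ; ρ is not greatest since ρ < ξ; μ is not greatest since μ < δ; κ is not greatest since κ < ζ; ω is not greatest since ω < ψ; ζ is not greatest since ζ < β; ν is not greatest since ν < θ; ξ is not greatest since ξ < θ; δ is not greatest since δ < β; β is not greatest since β < ψ; θ is not greatest since θ < ψ.
Only ψ has nothing above it, so ψ is the maximum.

ψ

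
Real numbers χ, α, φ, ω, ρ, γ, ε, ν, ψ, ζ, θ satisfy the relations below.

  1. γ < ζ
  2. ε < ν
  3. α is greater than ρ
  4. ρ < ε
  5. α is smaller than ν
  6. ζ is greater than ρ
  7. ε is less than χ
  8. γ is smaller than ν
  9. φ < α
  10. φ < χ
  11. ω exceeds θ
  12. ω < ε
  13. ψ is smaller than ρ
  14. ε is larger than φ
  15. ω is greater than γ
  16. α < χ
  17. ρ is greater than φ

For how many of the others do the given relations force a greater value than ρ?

5

Directly above ρ: ζ, ε, α.
One step further: ν, χ (5 so far).
Nothing else is reachable above ρ; 5 in all.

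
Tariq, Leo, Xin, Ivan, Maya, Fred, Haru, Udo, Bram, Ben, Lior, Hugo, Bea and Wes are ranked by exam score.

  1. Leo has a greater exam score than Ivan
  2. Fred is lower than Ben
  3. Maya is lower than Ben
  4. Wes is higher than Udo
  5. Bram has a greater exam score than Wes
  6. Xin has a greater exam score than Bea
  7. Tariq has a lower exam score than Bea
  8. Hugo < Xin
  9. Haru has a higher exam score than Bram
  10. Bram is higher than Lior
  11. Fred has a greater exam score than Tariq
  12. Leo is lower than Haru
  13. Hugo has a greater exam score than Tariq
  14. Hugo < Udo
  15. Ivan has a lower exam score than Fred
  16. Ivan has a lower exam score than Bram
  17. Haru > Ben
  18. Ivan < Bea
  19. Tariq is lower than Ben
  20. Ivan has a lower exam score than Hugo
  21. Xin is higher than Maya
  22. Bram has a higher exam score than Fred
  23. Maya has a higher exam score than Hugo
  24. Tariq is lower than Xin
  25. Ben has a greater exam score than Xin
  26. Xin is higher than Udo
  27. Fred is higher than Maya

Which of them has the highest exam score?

Lior is not greatest since Lior < Bram; Ivan is not greatest since Ivan < Leo; Tariq is not greatest since Tariq < Xin; Leo is not greatest since Leo < Haru; Hugo is not greatest since Hugo < Maya; Udo is not greatest since Udo < Wes; Maya is not greatest since Maya < Ben; Fred is not greatest since Fred < Bram; Bea is not greatest since Bea < Xin; Wes is not greatest since Wes < Bram; Bram is not greatest since Bram < Haru; Xin is not greatest since Xin < Ben; Ben is not greatest since Ben < Haru.
Only Haru has nothing above it, so Haru is the highest exam score.

Haru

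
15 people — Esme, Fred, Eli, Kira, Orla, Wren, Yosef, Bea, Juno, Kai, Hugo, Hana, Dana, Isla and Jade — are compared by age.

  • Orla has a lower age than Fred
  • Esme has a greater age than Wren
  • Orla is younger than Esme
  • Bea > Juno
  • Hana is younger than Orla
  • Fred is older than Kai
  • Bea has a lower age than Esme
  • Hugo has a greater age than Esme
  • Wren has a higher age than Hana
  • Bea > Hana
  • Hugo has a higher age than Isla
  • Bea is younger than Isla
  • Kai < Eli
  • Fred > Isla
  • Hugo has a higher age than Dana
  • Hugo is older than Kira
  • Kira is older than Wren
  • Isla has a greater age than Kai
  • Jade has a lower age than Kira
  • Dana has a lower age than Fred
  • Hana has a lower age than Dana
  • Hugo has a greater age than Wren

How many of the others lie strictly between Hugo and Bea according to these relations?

2

The relations place Bea below Hugo. An element lies strictly between them when it is forced above Bea and also forced below Hugo.
Above Bea: {Esme, Isla, Fred}. Below Hugo: {Juno, Hana, Jade, Kai, Wren, Dana, Orla, Kira, Esme, Isla}.
Intersection: {Esme, Isla} — 2.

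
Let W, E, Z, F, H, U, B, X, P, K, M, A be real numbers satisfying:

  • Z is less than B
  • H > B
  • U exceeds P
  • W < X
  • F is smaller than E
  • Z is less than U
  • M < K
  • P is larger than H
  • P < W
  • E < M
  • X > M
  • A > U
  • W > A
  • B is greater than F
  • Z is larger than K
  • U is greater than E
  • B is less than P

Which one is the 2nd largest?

Chaining the given pairs: F < E < M < K < Z < B < H < P < U < A < W < X.
The 2nd largest is W.

W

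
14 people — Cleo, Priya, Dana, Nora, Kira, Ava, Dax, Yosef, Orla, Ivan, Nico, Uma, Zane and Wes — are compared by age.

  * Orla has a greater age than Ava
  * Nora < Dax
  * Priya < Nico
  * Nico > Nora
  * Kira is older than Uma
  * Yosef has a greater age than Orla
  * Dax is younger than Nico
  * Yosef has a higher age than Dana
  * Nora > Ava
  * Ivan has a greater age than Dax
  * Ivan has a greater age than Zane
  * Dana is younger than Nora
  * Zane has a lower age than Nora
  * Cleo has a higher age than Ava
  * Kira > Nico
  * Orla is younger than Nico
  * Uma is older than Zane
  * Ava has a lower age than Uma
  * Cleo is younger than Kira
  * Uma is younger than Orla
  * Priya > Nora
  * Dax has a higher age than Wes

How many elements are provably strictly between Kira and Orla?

The relations place Orla below Kira. An element lies strictly between them when it is forced above Orla and also forced below Kira.
Above Orla: {Yosef, Nico}. Below Kira: {Wes, Ava, Zane, Dana, Uma, Nora, Dax, Priya, Nico, Cleo}.
Intersection: {Nico} — 1.

1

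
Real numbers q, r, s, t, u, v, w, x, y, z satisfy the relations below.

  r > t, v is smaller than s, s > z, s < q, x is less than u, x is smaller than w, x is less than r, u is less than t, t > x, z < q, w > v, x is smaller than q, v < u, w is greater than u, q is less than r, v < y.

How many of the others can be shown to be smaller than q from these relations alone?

4

Directly below q: x, z, s.
One step further: v (4 so far).
Nothing else is reachable below q; 4 in all.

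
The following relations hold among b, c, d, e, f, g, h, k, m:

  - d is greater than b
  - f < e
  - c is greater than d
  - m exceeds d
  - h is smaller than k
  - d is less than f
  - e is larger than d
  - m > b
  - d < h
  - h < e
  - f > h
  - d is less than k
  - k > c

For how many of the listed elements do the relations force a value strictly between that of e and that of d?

2

Chaining upward from d reaches: h, c, f, k, m.
Chaining downward from e reaches: b, h, f.
Strictly between d and e are those in both lists: h, f — 2 elements.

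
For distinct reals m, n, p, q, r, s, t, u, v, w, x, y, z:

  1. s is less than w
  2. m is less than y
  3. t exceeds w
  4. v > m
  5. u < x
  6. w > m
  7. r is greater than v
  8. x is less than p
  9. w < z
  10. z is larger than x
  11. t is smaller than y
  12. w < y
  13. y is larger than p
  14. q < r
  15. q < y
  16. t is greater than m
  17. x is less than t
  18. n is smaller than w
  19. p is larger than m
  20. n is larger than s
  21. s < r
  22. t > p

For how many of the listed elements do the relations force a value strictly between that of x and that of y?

2

Chaining upward from x reaches: z, p, t.
Chaining downward from y reaches: s, n, u, m, w, p, q, t.
Strictly between x and y are those in both lists: p, t — 2 elements.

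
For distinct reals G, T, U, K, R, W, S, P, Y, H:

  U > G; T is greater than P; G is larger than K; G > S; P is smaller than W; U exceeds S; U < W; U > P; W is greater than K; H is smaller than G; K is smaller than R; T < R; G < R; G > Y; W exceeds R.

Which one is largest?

W

Chaining downward from W: directly below it, P, K, R, U; then S, G, T; then H, Y.
That covers every other element, and nothing is given above W, so W is the largest.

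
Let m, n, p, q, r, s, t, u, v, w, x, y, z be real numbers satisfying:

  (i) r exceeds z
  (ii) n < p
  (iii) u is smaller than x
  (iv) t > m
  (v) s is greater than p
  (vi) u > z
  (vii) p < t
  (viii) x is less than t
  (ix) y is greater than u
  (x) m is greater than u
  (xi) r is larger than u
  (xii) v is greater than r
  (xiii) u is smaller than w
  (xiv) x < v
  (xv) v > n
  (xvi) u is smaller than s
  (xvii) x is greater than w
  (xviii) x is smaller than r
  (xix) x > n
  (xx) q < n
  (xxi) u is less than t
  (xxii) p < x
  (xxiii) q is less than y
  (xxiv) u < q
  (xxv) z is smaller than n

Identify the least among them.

u is not least since z < u; q is not least since u < q; n is not least since z < n; p is not least since n < p; m is not least since u < m; w is not least since u < w; x is not least since n < x; r is not least since z < r; t is not least since p < t; v is not least since n < v; y is not least since q < y; s is not least since p < s.
Only z has nothing below it, so z is the least.

z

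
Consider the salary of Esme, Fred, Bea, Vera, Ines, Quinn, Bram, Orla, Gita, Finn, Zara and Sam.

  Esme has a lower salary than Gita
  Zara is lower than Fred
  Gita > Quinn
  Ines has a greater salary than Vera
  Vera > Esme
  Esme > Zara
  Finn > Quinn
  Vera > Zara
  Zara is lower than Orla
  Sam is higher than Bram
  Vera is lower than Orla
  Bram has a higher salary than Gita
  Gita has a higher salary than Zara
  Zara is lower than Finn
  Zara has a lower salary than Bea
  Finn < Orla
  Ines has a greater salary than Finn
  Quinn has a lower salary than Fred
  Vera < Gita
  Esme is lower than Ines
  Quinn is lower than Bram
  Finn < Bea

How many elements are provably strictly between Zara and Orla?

The relations place Zara below Orla. An element lies strictly between them when it is forced above Zara and also forced below Orla.
Above Zara: {Esme, Vera, Finn, Fred, Bea, Ines, Gita, Bram, Sam}. Below Orla: {Quinn, Esme, Vera, Finn}.
Intersection: {Esme, Vera, Finn} — 3.

3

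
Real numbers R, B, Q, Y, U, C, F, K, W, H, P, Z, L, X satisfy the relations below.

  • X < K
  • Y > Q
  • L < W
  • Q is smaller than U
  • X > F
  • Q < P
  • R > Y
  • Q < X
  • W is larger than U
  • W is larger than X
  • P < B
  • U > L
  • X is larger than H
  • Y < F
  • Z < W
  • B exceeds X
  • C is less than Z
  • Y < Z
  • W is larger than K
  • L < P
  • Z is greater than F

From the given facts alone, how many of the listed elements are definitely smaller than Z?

4

Directly below Z: C, Y, F.
One step further: Q (4 so far).
No other element is forced below Z by the given relations, so the count is 4.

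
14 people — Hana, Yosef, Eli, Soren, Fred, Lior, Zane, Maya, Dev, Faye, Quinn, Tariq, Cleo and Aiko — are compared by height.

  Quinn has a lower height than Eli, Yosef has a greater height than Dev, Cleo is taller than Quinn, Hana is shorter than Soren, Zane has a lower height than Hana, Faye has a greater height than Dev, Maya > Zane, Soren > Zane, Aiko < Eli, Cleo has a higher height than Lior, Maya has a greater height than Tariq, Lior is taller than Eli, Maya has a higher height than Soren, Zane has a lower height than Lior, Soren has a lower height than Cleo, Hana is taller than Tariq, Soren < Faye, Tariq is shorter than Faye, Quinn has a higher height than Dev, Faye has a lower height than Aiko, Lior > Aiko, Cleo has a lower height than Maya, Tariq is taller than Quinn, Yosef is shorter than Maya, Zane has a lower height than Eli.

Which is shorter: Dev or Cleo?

Dev < Quinn and Quinn < Tariq give Dev < Tariq.
With Tariq < Hana: Dev < Quinn < Tariq < Hana.
With Hana < Soren: Dev < Quinn < Tariq < Hana < Soren.
With Soren < Faye: Dev < Quinn < Tariq < Hana < Soren < Faye.
With Faye < Aiko: Dev < Quinn < Tariq < Hana < Soren < Faye < Aiko.
With Aiko < Eli: Dev < Quinn < Tariq < Hana < Soren < Faye < Aiko < Eli.
With Eli < Lior: Dev < Quinn < Tariq < Hana < Soren < Faye < Aiko < Eli < Lior.
With Lior < Cleo: Dev < Quinn < Tariq < Hana < Soren < Faye < Aiko < Eli < Lior < Cleo.
So Dev < Cleo; Dev is the shorter of the two.

Dev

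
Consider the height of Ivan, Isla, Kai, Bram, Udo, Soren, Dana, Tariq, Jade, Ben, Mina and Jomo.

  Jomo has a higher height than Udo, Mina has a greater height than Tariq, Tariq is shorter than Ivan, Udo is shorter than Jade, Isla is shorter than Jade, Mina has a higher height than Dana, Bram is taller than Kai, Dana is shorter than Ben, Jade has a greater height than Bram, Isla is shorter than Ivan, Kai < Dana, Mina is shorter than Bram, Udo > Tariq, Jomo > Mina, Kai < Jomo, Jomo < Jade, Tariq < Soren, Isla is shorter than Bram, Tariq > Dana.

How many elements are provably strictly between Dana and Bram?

The relations place Dana below Bram. An element lies strictly between them when it is forced above Dana and also forced below Bram.
Above Dana: {Ben, Tariq, Mina, Udo, Soren, Jomo, Jade, Ivan}. Below Bram: {Kai, Isla, Tariq, Mina}.
Intersection: {Tariq, Mina} — 2.

2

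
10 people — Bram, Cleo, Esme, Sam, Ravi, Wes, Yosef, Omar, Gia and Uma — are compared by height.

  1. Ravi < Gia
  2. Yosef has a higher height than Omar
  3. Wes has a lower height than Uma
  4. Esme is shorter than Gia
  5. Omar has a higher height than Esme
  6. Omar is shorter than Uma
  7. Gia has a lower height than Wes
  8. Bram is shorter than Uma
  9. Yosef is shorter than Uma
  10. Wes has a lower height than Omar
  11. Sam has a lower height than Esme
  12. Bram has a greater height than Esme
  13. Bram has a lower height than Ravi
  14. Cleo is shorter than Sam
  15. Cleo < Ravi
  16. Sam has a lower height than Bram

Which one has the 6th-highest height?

Piecing the relations together gives one ordering: Cleo < Sam < Esme < Bram < Ravi < Gia < Wes < Omar < Yosef < Uma.
The 6th largest is Ravi.

Ravi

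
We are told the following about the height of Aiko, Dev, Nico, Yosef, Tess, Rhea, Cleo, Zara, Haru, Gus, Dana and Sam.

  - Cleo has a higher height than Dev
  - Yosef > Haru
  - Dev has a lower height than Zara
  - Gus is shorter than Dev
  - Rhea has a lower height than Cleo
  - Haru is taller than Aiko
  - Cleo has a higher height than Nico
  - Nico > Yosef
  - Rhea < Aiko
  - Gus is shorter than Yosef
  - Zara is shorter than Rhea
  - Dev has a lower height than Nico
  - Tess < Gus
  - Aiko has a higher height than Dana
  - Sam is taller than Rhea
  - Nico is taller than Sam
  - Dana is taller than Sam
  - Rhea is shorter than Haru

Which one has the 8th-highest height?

Piecing the relations together gives one ordering: Tess < Gus < Dev < Zara < Rhea < Sam < Dana < Aiko < Haru < Yosef < Nico < Cleo.
Counting 8 from the largest end gives Rhea.

Rhea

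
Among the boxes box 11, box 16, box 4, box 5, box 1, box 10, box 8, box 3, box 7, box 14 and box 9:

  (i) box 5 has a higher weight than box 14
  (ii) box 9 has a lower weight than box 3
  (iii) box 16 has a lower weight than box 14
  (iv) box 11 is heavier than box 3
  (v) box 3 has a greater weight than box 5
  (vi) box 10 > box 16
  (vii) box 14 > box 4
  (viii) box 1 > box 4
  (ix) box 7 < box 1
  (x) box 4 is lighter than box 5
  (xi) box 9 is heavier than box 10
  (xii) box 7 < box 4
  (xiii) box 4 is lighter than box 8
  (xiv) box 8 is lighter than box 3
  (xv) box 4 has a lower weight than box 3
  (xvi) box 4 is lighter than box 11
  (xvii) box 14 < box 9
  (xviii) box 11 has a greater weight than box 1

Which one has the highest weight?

box 11

Chaining downward from box 11: directly below it, box 4, box 1, box 3; then box 7, box 8, box 5, box 9; then box 14, box 10; then box 16.
That covers every other element, and nothing is given above box 11, so box 11 is the highest weight.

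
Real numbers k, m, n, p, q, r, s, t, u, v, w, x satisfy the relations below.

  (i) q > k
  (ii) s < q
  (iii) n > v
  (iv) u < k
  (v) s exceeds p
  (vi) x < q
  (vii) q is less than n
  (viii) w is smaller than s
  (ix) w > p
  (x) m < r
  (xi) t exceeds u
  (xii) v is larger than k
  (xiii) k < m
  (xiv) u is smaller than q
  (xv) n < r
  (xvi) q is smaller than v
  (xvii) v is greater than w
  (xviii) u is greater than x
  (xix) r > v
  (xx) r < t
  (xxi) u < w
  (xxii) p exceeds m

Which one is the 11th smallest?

Piecing the relations together gives one ordering: x < u < k < m < p < w < s < q < v < n < r < t.
Counting 11 from the smallest end gives r.

r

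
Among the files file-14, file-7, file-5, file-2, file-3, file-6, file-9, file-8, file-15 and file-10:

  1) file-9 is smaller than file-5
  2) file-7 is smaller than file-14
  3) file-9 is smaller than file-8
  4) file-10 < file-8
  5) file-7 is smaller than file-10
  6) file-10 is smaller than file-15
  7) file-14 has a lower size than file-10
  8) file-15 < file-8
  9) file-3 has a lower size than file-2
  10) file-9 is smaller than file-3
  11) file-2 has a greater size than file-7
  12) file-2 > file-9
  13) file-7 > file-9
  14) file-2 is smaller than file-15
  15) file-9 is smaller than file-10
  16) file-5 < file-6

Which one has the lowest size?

file-9

file-5 is not least since file-9 < file-5; file-3 is not least since file-9 < file-3; file-7 is not least since file-9 < file-7; file-14 is not least since file-7 < file-14; file-2 is not least since file-7 < file-2; file-10 is not least since file-14 < file-10; file-15 is not least since file-2 < file-15; file-8 is not least since file-10 < file-8; file-6 is not least since file-5 < file-6.
Only file-9 has nothing below it, so file-9 is the lowest size.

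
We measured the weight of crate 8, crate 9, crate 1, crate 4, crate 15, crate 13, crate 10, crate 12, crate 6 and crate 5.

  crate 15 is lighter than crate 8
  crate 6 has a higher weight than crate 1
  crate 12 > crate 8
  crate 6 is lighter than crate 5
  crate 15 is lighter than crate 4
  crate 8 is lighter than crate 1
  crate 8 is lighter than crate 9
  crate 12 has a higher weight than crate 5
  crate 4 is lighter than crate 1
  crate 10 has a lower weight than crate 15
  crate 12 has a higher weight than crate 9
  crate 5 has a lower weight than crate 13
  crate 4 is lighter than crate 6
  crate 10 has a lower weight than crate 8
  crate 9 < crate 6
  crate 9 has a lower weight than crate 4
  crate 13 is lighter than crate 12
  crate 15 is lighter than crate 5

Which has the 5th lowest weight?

crate 4

The consecutive relations fix a unique order: crate 10 < crate 15 < crate 8 < crate 9 < crate 4 < crate 1 < crate 6 < crate 5 < crate 13 < crate 12.
Counting 5 from the smallest end gives crate 4.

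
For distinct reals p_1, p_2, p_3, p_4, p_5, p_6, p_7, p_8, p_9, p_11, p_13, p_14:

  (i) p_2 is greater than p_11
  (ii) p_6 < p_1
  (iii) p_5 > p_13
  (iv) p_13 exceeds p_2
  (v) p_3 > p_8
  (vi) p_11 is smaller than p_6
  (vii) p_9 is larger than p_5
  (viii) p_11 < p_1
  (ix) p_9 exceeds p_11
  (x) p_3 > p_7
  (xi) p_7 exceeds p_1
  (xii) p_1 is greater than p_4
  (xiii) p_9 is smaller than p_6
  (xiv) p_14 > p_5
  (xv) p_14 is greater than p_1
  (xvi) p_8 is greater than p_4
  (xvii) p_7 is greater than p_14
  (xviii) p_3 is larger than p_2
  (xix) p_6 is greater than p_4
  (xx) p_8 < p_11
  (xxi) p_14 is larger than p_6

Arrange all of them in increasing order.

p_4 < p_8 < p_11 < p_2 < p_13 < p_5 < p_9 < p_6 < p_1 < p_14 < p_7 < p_3

Nothing is placed below p_4, so it is least; from there p_4 < p_8; p_8 < p_11; p_11 < p_2; p_2 < p_13; p_13 < p_5; p_5 < p_9; p_9 < p_6; p_6 < p_1; p_1 < p_14; p_14 < p_7; p_7 < p_3, each given directly.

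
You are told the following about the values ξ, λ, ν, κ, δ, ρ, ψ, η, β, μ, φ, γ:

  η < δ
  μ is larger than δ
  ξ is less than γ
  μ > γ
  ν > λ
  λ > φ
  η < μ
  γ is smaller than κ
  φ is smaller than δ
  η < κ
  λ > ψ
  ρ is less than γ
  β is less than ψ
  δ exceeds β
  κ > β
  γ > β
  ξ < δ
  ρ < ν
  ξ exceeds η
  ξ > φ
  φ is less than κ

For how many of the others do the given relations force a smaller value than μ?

7

The elements the relations force below μ are η, φ, β, ξ, ρ, γ, δ — no chain reaches any other.
That is 7.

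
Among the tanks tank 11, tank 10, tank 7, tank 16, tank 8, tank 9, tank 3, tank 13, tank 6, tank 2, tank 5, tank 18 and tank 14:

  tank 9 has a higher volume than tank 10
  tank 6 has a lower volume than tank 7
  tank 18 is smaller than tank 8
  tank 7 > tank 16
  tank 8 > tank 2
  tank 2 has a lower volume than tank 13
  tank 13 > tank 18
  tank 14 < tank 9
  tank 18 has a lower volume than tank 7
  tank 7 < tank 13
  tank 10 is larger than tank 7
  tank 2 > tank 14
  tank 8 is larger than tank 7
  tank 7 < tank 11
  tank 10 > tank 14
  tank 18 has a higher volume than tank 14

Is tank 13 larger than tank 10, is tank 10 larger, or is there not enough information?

Following every chain through tank 10: above tank 10 we get tank 9; below tank 10 we get tank 16, tank 14, tank 6, tank 18, tank 7.
tank 13 is not reached, and no chain runs the other way from tank 13 to tank 10.
So the given relations leave the order of tank 10 and tank 13 undetermined.

undetermined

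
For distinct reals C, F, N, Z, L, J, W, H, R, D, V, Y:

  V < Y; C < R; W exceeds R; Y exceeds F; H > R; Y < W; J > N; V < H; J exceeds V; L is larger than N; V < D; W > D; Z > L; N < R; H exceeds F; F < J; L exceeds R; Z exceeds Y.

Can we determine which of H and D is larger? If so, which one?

undetermined

Following every chain through D: above D we get W; below D we get V.
H is not reached, and no chain runs the other way from H to D.
So the given relations leave the order of D and H undetermined.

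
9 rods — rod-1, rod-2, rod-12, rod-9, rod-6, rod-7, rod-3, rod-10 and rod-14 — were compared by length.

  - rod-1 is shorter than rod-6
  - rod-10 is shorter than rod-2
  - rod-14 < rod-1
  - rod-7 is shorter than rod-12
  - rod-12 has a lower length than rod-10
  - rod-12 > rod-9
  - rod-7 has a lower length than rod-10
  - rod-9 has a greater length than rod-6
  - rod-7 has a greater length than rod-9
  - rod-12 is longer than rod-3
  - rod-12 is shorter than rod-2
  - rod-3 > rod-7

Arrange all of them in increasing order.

The consecutive links are each given: rod-14 < rod-1; rod-1 < rod-6; rod-6 < rod-9; rod-9 < rod-7; rod-7 < rod-3; rod-3 < rod-12; rod-12 < rod-10; rod-10 < rod-2.

rod-14 < rod-1 < rod-6 < rod-9 < rod-7 < rod-3 < rod-12 < rod-10 < rod-2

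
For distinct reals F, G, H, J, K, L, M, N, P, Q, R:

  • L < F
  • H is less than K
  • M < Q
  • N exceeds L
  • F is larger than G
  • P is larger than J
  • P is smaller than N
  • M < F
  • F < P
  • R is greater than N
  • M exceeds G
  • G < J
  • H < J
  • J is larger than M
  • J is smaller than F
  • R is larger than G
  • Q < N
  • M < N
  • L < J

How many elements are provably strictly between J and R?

Chaining upward from J reaches: F, P, N.
Chaining downward from R reaches: G, M, H, Q, L, F, P, N.
Strictly between J and R are those in both lists: F, P, N — 3 elements.

3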